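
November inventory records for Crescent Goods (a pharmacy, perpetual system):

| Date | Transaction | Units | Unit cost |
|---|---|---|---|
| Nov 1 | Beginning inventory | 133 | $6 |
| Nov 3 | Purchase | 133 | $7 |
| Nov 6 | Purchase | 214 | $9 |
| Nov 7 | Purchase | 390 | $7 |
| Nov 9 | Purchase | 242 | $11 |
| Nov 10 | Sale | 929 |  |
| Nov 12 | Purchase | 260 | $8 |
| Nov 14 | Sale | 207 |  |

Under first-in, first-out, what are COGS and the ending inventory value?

COGS = $9,239; ending inventory = $1,888

Nov 10, 929 sold [FIFO — oldest first]: 133 @ $6 + 133 @ $7 + 214 @ $9 + 390 @ $7 + 59 @ $11 = $7,034
Nov 14, 207 sold [FIFO — oldest first]: 183 @ $11 + 24 @ $8 = $2,205
Total COGS = $7,034 + $2,205 = $9,239
Ending inventory: 236 @ $8 = $1,888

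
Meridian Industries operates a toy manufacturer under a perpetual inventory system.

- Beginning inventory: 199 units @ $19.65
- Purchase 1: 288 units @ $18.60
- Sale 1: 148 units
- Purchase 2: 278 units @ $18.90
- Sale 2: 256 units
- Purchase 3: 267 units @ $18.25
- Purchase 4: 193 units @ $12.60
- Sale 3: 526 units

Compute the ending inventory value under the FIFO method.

Ending inventory = $4,293.30

Sale 1 (148) [FIFO — oldest first]: 148 @ $19.65 = $2,908.20
Sale 2 (256) [FIFO — oldest first]: 51 @ $19.65 + 205 @ $18.60 = $4,815.15
Sale 3 (526) [FIFO — oldest first]: 83 @ $18.60 + 278 @ $18.90 + 165 @ $18.25 = $9,809.25
Total COGS = $2,908.20 + $4,815.15 + $9,809.25 = $17,532.60
Ending inventory: 102 @ $18.25 + 193 @ $12.60 = $4,293.30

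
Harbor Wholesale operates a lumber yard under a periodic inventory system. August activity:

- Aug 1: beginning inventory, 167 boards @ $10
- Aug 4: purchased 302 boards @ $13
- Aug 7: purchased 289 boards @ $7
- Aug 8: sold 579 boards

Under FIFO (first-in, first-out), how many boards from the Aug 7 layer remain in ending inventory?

179

Aug 8, 579 sold [FIFO — oldest first]: 167 @ $10 + 302 @ $13 + 110 @ $7 = $6,366
Ending inventory: 179 @ $7 = $1,253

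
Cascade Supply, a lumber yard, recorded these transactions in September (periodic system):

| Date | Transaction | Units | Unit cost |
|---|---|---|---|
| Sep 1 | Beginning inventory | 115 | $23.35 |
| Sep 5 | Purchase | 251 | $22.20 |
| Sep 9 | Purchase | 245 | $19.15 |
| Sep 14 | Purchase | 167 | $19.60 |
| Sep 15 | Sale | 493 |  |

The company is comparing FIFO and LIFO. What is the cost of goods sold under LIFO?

COGS = $9,763.15

FIFO COGS: 115 @ $23.35 + 251 @ $22.20 + 127 @ $19.15 = $10,689.50
LIFO COGS: 167 @ $19.60 + 245 @ $19.15 + 81 @ $22.20 = $9,763.15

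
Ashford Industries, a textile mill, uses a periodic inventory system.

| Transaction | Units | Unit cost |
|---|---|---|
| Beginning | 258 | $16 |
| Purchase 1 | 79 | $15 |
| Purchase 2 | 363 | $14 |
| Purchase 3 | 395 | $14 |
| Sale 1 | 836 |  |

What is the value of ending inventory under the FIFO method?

Sale 1 (836) [FIFO — oldest first]: 258 @ $16 + 79 @ $15 + 363 @ $14 + 136 @ $14 = $12,299
Ending inventory: 259 @ $14 = $3,626
Check: goods available $15,925 = COGS $12,299 + ending $3,626

Ending inventory = $3,626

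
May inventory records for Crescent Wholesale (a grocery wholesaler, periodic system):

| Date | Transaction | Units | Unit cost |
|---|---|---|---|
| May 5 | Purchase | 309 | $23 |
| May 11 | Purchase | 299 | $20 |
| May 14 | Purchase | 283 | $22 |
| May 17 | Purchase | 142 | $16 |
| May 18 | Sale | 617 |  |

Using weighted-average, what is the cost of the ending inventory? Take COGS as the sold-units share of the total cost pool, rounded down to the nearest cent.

May 18, sell 617: 617/1033 × $21,585.00 → $12,892.49
Ending inventory (cost pool remaining) = $8,692.51

Ending inventory = $8,692.51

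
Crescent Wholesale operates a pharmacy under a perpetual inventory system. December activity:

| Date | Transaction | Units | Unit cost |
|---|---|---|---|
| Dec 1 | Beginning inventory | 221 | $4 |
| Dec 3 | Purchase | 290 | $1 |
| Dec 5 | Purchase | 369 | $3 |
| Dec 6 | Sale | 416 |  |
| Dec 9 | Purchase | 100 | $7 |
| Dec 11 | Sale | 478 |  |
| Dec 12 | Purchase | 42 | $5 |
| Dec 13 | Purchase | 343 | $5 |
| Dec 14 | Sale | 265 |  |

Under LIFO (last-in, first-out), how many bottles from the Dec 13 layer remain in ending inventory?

Dec 6, 416 sold [LIFO — newest first]: 369 @ $3 + 47 @ $1 = $1,154
Dec 11, 478 sold [LIFO — newest first]: 100 @ $7 + 243 @ $1 + 135 @ $4 = $1,483
Dec 14, 265 sold [LIFO — newest first]: 265 @ $5 = $1,325
Total COGS = $1,154 + $1,483 + $1,325 = $3,962
Ending inventory: 86 @ $4 + 42 @ $5 + 78 @ $5 = $944
Check: goods available $4,906 = COGS $3,962 + ending $944

78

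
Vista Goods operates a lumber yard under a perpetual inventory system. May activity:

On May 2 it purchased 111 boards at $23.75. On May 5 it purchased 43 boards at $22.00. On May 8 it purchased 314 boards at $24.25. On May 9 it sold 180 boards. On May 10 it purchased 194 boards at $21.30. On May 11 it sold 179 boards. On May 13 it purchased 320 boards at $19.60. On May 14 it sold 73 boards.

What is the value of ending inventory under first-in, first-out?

May 9, 180 sold [FIFO — oldest first]: 111 @ $23.75 + 43 @ $22.00 + 26 @ $24.25 = $4,212.75
May 11, 179 sold [FIFO — oldest first]: 179 @ $24.25 = $4,340.75
May 14, 73 sold [FIFO — oldest first]: 73 @ $24.25 = $1,770.25
Total COGS = $4,212.75 + $4,340.75 + $1,770.25 = $10,323.75
Ending inventory: 36 @ $24.25 + 194 @ $21.30 + 320 @ $19.60 = $11,277.20

Ending inventory = $11,277.20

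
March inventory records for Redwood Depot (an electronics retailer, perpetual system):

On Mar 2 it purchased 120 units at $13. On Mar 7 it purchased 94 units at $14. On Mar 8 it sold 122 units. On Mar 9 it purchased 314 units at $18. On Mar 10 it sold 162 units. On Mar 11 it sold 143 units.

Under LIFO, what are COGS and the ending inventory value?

COGS = $7,170; ending inventory = $1,358

Mar 8, 122 sold [LIFO — newest first]: 94 @ $14 + 28 @ $13 = $1,680
Mar 10, 162 sold [LIFO — newest first]: 162 @ $18 = $2,916
Mar 11, 143 sold [LIFO — newest first]: 143 @ $18 = $2,574
Total COGS = $1,680 + $2,916 + $2,574 = $7,170
Ending inventory: 92 @ $13 + 9 @ $18 = $1,358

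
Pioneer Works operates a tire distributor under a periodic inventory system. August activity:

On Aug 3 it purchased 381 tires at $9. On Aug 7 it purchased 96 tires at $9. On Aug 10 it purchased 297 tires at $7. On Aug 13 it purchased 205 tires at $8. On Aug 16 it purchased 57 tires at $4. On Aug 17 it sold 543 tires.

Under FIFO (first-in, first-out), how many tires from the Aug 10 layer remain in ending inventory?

231

Aug 17, 543 sold [FIFO — oldest first]: 381 @ $9 + 96 @ $9 + 66 @ $7 = $4,755
Ending inventory: 231 @ $7 + 205 @ $8 + 57 @ $4 = $3,485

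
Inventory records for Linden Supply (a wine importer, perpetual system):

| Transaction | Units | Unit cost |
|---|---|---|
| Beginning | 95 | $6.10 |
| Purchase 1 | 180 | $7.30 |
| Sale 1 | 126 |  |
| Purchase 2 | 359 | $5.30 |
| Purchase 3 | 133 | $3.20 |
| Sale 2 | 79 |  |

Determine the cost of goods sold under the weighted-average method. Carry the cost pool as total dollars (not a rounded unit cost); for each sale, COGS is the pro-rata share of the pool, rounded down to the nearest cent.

After Beginning: 95 on hand, pool $579.50 (≈ $6.1000 each)
After Purchase 1: 275 on hand, pool $1,893.50 (≈ $6.8855 each)
Sale 1, sell 126: 126/275 × $1,893.50 → $867.56
After Purchase 2: 508 on hand, pool $2,928.64 (≈ $5.7650 each)
After Purchase 3: 641 on hand, pool $3,354.24 (≈ $5.2328 each)
Sale 2, sell 79: 79/641 × $3,354.24 → $413.39
Total COGS = $867.56 + $413.39 = $1,280.95
Ending inventory (cost pool remaining) = $2,940.85
Check: goods available $4,221.80 = COGS $1,280.95 + ending $2,940.85

COGS = $1,280.95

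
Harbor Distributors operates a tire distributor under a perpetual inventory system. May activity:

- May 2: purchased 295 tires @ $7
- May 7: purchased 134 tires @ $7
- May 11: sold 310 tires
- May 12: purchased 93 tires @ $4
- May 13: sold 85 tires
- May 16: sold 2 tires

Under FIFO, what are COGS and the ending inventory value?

May 11, 310 sold [FIFO — oldest first]: 295 @ $7 + 15 @ $7 = $2,170
May 13, 85 sold [FIFO — oldest first]: 85 @ $7 = $595
May 16, 2 sold [FIFO — oldest first]: 2 @ $7 = $14
Total COGS = $2,170 + $595 + $14 = $2,779
Ending inventory: 32 @ $7 + 93 @ $4 = $596

COGS = $2,779; ending inventory = $596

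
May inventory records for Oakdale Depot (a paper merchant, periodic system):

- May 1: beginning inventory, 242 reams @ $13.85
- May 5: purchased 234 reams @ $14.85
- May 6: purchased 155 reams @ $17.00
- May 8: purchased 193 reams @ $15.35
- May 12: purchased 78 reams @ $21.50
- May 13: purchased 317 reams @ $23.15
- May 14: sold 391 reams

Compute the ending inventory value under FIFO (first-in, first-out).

Ending inventory = $15,875.35

May 14, 391 sold [FIFO — oldest first]: 242 @ $13.85 + 149 @ $14.85 = $5,564.35
Ending inventory: 85 @ $14.85 + 155 @ $17.00 + 193 @ $15.35 + 78 @ $21.50 + 317 @ $23.15 = $15,875.35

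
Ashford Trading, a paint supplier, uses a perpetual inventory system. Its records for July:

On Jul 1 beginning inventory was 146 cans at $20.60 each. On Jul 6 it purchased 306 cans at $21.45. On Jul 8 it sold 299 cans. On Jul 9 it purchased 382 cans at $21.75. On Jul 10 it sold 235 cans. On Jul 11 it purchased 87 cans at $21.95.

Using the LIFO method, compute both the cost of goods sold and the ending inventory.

Jul 8, 299 sold [LIFO — newest first]: 299 @ $21.45 = $6,413.55
Jul 10, 235 sold [LIFO — newest first]: 235 @ $21.75 = $5,111.25
Total COGS = $6,413.55 + $5,111.25 = $11,524.80
Ending inventory: 146 @ $20.60 + 7 @ $21.45 + 147 @ $21.75 + 87 @ $21.95 = $8,264.65

COGS = $11,524.80; ending inventory = $8,264.65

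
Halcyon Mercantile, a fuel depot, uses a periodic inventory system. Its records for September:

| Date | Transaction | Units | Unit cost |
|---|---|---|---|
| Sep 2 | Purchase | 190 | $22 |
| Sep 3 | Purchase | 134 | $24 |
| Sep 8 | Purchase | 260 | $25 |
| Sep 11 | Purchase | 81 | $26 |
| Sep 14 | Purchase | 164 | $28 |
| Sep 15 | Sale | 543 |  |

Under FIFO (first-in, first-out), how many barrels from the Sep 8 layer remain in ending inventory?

Sep 15, 543 sold [FIFO — oldest first]: 190 @ $22 + 134 @ $24 + 219 @ $25 = $12,871
Ending inventory: 41 @ $25 + 81 @ $26 + 164 @ $28 = $7,723

41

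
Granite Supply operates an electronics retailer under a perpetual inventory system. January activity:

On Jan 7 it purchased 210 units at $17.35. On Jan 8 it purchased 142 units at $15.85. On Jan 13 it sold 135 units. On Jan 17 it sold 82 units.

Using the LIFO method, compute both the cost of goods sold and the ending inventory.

COGS = $3,551.95; ending inventory = $2,342.25

Jan 13, 135 sold [LIFO — newest first]: 135 @ $15.85 = $2,139.75
Jan 17, 82 sold [LIFO — newest first]: 7 @ $15.85 + 75 @ $17.35 = $1,412.20
Total COGS = $2,139.75 + $1,412.20 = $3,551.95
Ending inventory: 135 @ $17.35 = $2,342.25
Check: goods available $5,894.20 = COGS $3,551.95 + ending $2,342.25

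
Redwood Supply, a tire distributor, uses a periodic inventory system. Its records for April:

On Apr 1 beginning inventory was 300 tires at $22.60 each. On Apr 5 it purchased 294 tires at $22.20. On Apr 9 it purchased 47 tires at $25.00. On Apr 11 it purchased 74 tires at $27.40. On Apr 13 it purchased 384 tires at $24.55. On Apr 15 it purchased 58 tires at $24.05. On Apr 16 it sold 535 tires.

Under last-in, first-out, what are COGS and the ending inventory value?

Apr 16, 535 sold [LIFO — newest first]: 58 @ $24.05 + 384 @ $24.55 + 74 @ $27.40 + 19 @ $25.00 = $13,324.70
Ending inventory: 300 @ $22.60 + 294 @ $22.20 + 28 @ $25.00 = $14,006.80

COGS = $13,324.70; ending inventory = $14,006.80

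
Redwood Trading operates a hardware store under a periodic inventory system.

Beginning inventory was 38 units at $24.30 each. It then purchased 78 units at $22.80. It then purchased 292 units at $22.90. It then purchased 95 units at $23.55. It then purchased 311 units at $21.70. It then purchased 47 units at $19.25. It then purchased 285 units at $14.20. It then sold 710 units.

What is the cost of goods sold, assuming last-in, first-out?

COGS = $13,278.30

Sale 1 (710) [LIFO — newest first]: 285 @ $14.20 + 47 @ $19.25 + 311 @ $21.70 + 67 @ $23.55 = $13,278.30
Ending inventory: 38 @ $24.30 + 78 @ $22.80 + 292 @ $22.90 + 28 @ $23.55 = $10,048.00
Check: goods available $23,326.30 = COGS $13,278.30 + ending $10,048.00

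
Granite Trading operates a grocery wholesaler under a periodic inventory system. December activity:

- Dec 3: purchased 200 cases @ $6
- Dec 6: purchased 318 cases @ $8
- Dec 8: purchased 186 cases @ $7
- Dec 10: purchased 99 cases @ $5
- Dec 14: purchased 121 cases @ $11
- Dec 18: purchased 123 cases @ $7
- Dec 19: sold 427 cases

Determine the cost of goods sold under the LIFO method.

COGS = $3,275

Dec 19, 427 sold [LIFO — newest first]: 123 @ $7 + 121 @ $11 + 99 @ $5 + 84 @ $7 = $3,275
Ending inventory: 200 @ $6 + 318 @ $8 + 102 @ $7 = $4,458
Check: goods available $7,733 = COGS $3,275 + ending $4,458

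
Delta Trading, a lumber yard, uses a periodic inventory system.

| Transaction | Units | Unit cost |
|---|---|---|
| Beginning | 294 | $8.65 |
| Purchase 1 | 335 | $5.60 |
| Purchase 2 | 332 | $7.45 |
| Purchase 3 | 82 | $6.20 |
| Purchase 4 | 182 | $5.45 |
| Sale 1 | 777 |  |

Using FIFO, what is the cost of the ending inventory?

Sale 1 (777) [FIFO — oldest first]: 294 @ $8.65 + 335 @ $5.60 + 148 @ $7.45 = $5,521.70
Ending inventory: 184 @ $7.45 + 82 @ $6.20 + 182 @ $5.45 = $2,871.10

Ending inventory = $2,871.10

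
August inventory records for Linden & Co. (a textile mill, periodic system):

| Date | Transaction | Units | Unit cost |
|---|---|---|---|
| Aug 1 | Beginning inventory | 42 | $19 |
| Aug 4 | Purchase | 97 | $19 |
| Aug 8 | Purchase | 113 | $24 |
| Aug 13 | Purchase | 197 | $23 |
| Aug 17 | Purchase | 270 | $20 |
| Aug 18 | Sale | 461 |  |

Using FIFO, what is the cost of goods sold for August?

COGS = $10,124

Aug 18, 461 sold [FIFO — oldest first]: 42 @ $19 + 97 @ $19 + 113 @ $24 + 197 @ $23 + 12 @ $20 = $10,124
Ending inventory: 258 @ $20 = $5,160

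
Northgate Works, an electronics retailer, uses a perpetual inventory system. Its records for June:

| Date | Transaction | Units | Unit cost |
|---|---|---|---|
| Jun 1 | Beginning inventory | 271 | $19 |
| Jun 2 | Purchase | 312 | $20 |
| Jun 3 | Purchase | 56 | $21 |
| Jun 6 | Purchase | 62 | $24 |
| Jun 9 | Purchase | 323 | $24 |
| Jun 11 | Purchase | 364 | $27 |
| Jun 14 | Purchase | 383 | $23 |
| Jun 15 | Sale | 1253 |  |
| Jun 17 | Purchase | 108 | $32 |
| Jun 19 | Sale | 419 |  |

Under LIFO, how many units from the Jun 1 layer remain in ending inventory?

Jun 15, 1253 sold [LIFO — newest first]: 383 @ $23 + 364 @ $27 + 323 @ $24 + 62 @ $24 + 56 @ $21 + 65 @ $20 = $30,353
Jun 19, 419 sold [LIFO — newest first]: 108 @ $32 + 247 @ $20 + 64 @ $19 = $9,612
Total COGS = $30,353 + $9,612 = $39,965
Ending inventory: 207 @ $19 = $3,933

207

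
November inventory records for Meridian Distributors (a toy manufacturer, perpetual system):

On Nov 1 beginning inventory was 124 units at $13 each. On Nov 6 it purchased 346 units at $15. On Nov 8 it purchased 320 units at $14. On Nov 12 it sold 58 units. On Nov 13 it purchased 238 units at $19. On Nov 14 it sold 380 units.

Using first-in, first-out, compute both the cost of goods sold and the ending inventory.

COGS = $6,322; ending inventory = $9,482

Nov 12, 58 sold [FIFO — oldest first]: 58 @ $13 = $754
Nov 14, 380 sold [FIFO — oldest first]: 66 @ $13 + 314 @ $15 = $5,568
Total COGS = $754 + $5,568 = $6,322
Ending inventory: 32 @ $15 + 320 @ $14 + 238 @ $19 = $9,482
Check: goods available $15,804 = COGS $6,322 + ending $9,482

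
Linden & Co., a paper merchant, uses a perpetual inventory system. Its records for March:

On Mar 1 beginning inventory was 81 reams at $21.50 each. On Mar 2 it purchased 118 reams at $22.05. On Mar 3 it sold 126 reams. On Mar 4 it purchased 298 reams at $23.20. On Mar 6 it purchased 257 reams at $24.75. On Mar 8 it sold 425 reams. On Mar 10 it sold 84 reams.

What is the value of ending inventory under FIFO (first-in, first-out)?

Mar 3, 126 sold [FIFO — oldest first]: 81 @ $21.50 + 45 @ $22.05 = $2,733.75
Mar 8, 425 sold [FIFO — oldest first]: 73 @ $22.05 + 298 @ $23.20 + 54 @ $24.75 = $9,859.75
Mar 10, 84 sold [FIFO — oldest first]: 84 @ $24.75 = $2,079.00
Total COGS = $2,733.75 + $9,859.75 + $2,079.00 = $14,672.50
Ending inventory: 119 @ $24.75 = $2,945.25
Check: goods available $17,617.75 = COGS $14,672.50 + ending $2,945.25

Ending inventory = $2,945.25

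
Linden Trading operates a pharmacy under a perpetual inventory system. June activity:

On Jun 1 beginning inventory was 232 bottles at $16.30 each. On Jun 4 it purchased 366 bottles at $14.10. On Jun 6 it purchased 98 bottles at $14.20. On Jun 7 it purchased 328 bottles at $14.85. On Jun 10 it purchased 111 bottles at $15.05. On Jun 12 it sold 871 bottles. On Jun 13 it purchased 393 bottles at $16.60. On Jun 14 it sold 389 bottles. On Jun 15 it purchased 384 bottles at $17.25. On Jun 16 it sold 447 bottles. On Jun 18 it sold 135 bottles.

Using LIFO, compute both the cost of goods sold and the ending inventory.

COGS = $28,881.95; ending inventory = $1,141.00

Jun 12, 871 sold [LIFO — newest first]: 111 @ $15.05 + 328 @ $14.85 + 98 @ $14.20 + 334 @ $14.10 = $12,642.35
Jun 14, 389 sold [LIFO — newest first]: 389 @ $16.60 = $6,457.40
Jun 16, 447 sold [LIFO — newest first]: 384 @ $17.25 + 4 @ $16.60 + 32 @ $14.10 + 27 @ $16.30 = $7,581.70
Jun 18, 135 sold [LIFO — newest first]: 135 @ $16.30 = $2,200.50
Total COGS = $12,642.35 + $6,457.40 + $7,581.70 + $2,200.50 = $28,881.95
Ending inventory: 70 @ $16.30 = $1,141.00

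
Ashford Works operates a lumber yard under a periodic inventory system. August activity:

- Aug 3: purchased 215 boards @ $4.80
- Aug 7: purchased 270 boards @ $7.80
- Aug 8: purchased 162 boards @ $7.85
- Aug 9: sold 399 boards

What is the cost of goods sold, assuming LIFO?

COGS = $3,120.30

Aug 9, 399 sold [LIFO — newest first]: 162 @ $7.85 + 237 @ $7.80 = $3,120.30
Ending inventory: 215 @ $4.80 + 33 @ $7.80 = $1,289.40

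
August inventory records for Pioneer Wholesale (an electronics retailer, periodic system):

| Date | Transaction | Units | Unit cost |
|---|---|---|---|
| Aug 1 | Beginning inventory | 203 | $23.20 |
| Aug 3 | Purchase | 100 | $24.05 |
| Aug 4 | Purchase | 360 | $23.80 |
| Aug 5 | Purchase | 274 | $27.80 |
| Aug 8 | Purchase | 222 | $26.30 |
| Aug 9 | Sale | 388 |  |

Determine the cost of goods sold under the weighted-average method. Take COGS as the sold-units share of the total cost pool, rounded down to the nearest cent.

COGS = $9,754.70

Aug 9, sell 388: 388/1159 × $29,138.40 → $9,754.70
Ending inventory (cost pool remaining) = $19,383.70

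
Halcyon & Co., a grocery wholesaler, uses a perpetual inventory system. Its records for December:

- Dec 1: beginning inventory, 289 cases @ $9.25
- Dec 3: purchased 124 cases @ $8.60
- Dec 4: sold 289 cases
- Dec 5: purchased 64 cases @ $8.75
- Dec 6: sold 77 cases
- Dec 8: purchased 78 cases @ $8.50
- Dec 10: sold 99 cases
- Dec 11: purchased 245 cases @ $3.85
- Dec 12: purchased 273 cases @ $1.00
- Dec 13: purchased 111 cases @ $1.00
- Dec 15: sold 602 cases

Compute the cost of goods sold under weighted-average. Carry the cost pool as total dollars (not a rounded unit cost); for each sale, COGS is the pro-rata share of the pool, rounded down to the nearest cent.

COGS = $5,945.55

After Dec 1: 289 on hand, pool $2,673.25 (≈ $9.2500 each)
After Dec 3: 413 on hand, pool $3,739.65 (≈ $9.0548 each)
Dec 4, sell 289: 289/413 × $3,739.65 → $2,616.84
After Dec 5: 188 on hand, pool $1,682.81 (≈ $8.9511 each)
Dec 6, sell 77: 77/188 × $1,682.81 → $689.23
After Dec 8: 189 on hand, pool $1,656.58 (≈ $8.7650 each)
Dec 10, sell 99: 99/189 × $1,656.58 → $867.73
After Dec 11: 335 on hand, pool $1,732.10 (≈ $5.1704 each)
After Dec 12: 608 on hand, pool $2,005.10 (≈ $3.2979 each)
After Dec 13: 719 on hand, pool $2,116.10 (≈ $2.9431 each)
Dec 15, sell 602: 602/719 × $2,116.10 → $1,771.75
Total COGS = $2,616.84 + $689.23 + $867.73 + $1,771.75 = $5,945.55
Ending inventory (cost pool remaining) = $344.35
Check: goods available $6,289.90 = COGS $5,945.55 + ending $344.35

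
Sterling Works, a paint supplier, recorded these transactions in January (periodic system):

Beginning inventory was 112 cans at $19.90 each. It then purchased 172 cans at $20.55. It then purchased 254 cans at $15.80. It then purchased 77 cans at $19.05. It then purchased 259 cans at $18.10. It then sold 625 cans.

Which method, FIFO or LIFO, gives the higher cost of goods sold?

FIFO

FIFO COGS: 112 @ $19.90 + 172 @ $20.55 + 254 @ $15.80 + 77 @ $19.05 + 10 @ $18.10 = $11,424.45
LIFO COGS: 259 @ $18.10 + 77 @ $19.05 + 254 @ $15.80 + 35 @ $20.55 = $10,887.20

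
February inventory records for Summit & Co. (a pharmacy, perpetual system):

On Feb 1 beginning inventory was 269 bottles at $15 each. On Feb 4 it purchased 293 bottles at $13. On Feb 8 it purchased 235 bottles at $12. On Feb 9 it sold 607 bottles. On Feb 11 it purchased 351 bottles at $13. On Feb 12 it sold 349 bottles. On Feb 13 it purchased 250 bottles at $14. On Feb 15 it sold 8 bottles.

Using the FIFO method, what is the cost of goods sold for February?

COGS = $12,835

Feb 9, 607 sold [FIFO — oldest first]: 269 @ $15 + 293 @ $13 + 45 @ $12 = $8,384
Feb 12, 349 sold [FIFO — oldest first]: 190 @ $12 + 159 @ $13 = $4,347
Feb 15, 8 sold [FIFO — oldest first]: 8 @ $13 = $104
Total COGS = $8,384 + $4,347 + $104 = $12,835
Ending inventory: 184 @ $13 + 250 @ $14 = $5,892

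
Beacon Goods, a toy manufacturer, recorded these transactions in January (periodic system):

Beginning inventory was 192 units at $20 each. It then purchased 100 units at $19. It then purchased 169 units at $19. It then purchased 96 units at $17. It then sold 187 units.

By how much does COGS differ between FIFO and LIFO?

$379

FIFO COGS: 187 @ $20 = $3,740
LIFO COGS: 96 @ $17 + 91 @ $19 = $3,361
Difference = |$3,740 − $3,361| = $379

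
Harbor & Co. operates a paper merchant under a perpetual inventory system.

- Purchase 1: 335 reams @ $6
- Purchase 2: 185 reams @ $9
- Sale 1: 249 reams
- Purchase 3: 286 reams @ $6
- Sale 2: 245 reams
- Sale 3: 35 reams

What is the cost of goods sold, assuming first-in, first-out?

Sale 1 (249) [FIFO — oldest first]: 249 @ $6 = $1,494
Sale 2 (245) [FIFO — oldest first]: 86 @ $6 + 159 @ $9 = $1,947
Sale 3 (35) [FIFO — oldest first]: 26 @ $9 + 9 @ $6 = $288
Total COGS = $1,494 + $1,947 + $288 = $3,729
Ending inventory: 277 @ $6 = $1,662

COGS = $3,729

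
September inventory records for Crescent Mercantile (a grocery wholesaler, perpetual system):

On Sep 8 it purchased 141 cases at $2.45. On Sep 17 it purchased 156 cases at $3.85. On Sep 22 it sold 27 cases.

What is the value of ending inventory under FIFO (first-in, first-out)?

Sep 22, 27 sold [FIFO — oldest first]: 27 @ $2.45 = $66.15
Ending inventory: 114 @ $2.45 + 156 @ $3.85 = $879.90

Ending inventory = $879.90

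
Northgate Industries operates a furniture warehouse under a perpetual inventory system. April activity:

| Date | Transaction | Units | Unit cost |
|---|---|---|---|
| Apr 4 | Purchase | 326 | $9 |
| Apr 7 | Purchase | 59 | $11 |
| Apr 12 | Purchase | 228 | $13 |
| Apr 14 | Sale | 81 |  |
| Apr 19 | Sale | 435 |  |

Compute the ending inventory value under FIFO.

Ending inventory = $1,261

Apr 14, 81 sold [FIFO — oldest first]: 81 @ $9 = $729
Apr 19, 435 sold [FIFO — oldest first]: 245 @ $9 + 59 @ $11 + 131 @ $13 = $4,557
Total COGS = $729 + $4,557 = $5,286
Ending inventory: 97 @ $13 = $1,261
Check: goods available $6,547 = COGS $5,286 + ending $1,261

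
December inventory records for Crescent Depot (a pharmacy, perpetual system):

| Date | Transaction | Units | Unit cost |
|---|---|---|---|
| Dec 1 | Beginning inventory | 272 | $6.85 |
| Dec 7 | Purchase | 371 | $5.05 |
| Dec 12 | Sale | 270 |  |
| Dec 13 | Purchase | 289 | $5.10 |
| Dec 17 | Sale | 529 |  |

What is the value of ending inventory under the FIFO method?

Dec 12, 270 sold [FIFO — oldest first]: 270 @ $6.85 = $1,849.50
Dec 17, 529 sold [FIFO — oldest first]: 2 @ $6.85 + 371 @ $5.05 + 156 @ $5.10 = $2,682.85
Total COGS = $1,849.50 + $2,682.85 = $4,532.35
Ending inventory: 133 @ $5.10 = $678.30

Ending inventory = $678.30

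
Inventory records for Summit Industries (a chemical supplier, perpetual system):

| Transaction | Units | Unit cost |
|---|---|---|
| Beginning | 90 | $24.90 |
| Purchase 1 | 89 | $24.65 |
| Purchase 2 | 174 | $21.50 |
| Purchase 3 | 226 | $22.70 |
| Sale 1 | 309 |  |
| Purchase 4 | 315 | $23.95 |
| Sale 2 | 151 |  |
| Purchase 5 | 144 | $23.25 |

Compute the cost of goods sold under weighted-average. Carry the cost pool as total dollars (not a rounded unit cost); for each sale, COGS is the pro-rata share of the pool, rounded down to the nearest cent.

COGS = $10,650.07

After Beginning: 90 on hand, pool $2,241.00 (≈ $24.9000 each)
After Purchase 1: 179 on hand, pool $4,434.85 (≈ $24.7757 each)
After Purchase 2: 353 on hand, pool $8,175.85 (≈ $23.1610 each)
After Purchase 3: 579 on hand, pool $13,306.05 (≈ $22.9811 each)
Sale 1, sell 309: 309/579 × $13,306.05 → $7,101.15
After Purchase 4: 585 on hand, pool $13,749.15 (≈ $23.5028 each)
Sale 2, sell 151: 151/585 × $13,749.15 → $3,548.92
After Purchase 5: 578 on hand, pool $13,548.23 (≈ $23.4398 each)
Total COGS = $7,101.15 + $3,548.92 = $10,650.07
Ending inventory (cost pool remaining) = $13,548.23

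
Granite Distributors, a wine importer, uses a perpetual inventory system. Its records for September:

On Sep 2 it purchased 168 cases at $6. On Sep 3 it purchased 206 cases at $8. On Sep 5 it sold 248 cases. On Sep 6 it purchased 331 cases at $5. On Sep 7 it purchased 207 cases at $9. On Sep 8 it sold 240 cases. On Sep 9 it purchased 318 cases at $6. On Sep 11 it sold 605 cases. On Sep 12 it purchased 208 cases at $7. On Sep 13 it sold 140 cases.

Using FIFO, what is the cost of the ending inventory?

Ending inventory = $1,435

Sep 5, 248 sold [FIFO — oldest first]: 168 @ $6 + 80 @ $8 = $1,648
Sep 8, 240 sold [FIFO — oldest first]: 126 @ $8 + 114 @ $5 = $1,578
Sep 11, 605 sold [FIFO — oldest first]: 217 @ $5 + 207 @ $9 + 181 @ $6 = $4,034
Sep 13, 140 sold [FIFO — oldest first]: 137 @ $6 + 3 @ $7 = $843
Total COGS = $1,648 + $1,578 + $4,034 + $843 = $8,103
Ending inventory: 205 @ $7 = $1,435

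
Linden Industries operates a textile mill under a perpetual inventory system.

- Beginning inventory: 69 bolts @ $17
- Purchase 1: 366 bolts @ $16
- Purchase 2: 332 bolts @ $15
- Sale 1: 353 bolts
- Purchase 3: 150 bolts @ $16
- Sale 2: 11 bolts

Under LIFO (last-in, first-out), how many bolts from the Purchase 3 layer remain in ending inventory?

139

Sale 1 (353) [LIFO — newest first]: 332 @ $15 + 21 @ $16 = $5,316
Sale 2 (11) [LIFO — newest first]: 11 @ $16 = $176
Total COGS = $5,316 + $176 = $5,492
Ending inventory: 69 @ $17 + 345 @ $16 + 139 @ $16 = $8,917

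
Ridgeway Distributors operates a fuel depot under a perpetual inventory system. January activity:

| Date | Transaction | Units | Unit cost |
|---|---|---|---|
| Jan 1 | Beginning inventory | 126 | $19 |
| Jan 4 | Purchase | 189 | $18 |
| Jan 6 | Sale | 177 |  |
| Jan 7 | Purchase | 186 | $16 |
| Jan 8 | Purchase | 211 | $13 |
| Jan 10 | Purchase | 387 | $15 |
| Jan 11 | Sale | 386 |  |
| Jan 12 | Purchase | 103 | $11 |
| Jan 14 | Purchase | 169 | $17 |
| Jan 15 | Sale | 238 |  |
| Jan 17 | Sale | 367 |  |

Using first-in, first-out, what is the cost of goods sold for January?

COGS = $18,079

Jan 6, 177 sold [FIFO — oldest first]: 126 @ $19 + 51 @ $18 = $3,312
Jan 11, 386 sold [FIFO — oldest first]: 138 @ $18 + 186 @ $16 + 62 @ $13 = $6,266
Jan 15, 238 sold [FIFO — oldest first]: 149 @ $13 + 89 @ $15 = $3,272
Jan 17, 367 sold [FIFO — oldest first]: 298 @ $15 + 69 @ $11 = $5,229
Total COGS = $3,312 + $6,266 + $3,272 + $5,229 = $18,079
Ending inventory: 34 @ $11 + 169 @ $17 = $3,247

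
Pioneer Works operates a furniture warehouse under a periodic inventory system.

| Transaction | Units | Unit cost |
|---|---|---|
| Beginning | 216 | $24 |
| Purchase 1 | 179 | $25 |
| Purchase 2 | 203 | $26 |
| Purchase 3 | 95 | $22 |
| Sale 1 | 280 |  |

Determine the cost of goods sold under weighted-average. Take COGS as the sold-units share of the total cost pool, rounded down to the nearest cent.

COGS = $6,879.59

Sale 1, sell 280: 280/693 × $17,027.00 → $6,879.59
Ending inventory (cost pool remaining) = $10,147.41
Check: goods available $17,027.00 = COGS $6,879.59 + ending $10,147.41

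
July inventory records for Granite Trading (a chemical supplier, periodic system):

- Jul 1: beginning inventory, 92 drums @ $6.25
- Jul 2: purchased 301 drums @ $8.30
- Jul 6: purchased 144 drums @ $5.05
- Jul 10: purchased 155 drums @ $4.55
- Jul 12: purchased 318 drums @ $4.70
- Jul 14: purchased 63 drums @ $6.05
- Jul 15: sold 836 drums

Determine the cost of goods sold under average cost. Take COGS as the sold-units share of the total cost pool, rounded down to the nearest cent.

Jul 15, sell 836: 836/1073 × $6,381.50 → $4,971.97
Ending inventory (cost pool remaining) = $1,409.53

COGS = $4,971.97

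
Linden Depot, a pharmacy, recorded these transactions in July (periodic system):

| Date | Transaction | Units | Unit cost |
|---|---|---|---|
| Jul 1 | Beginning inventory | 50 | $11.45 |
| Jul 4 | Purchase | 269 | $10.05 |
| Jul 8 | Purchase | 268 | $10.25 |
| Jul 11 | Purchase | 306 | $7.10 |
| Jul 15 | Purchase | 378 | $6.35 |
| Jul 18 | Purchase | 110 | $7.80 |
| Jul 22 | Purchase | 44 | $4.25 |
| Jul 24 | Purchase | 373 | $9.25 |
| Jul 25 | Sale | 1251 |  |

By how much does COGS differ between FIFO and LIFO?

FIFO COGS: 50 @ $11.45 + 269 @ $10.05 + 268 @ $10.25 + 306 @ $7.10 + 358 @ $6.35 = $10,468.85
LIFO COGS: 373 @ $9.25 + 44 @ $4.25 + 110 @ $7.80 + 378 @ $6.35 + 306 @ $7.10 + 40 @ $10.25 = $9,478.15
Difference = |$10,468.85 − $9,478.15| = $990.70

$990.70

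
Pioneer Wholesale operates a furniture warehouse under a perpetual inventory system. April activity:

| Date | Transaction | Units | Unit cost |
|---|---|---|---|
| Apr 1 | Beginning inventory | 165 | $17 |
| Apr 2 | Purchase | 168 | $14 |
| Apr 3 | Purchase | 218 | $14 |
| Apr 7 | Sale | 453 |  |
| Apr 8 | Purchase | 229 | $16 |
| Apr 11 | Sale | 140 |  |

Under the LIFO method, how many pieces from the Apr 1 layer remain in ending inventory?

98

Apr 7, 453 sold [LIFO — newest first]: 218 @ $14 + 168 @ $14 + 67 @ $17 = $6,543
Apr 11, 140 sold [LIFO — newest first]: 140 @ $16 = $2,240
Total COGS = $6,543 + $2,240 = $8,783
Ending inventory: 98 @ $17 + 89 @ $16 = $3,090
Check: goods available $11,873 = COGS $8,783 + ending $3,090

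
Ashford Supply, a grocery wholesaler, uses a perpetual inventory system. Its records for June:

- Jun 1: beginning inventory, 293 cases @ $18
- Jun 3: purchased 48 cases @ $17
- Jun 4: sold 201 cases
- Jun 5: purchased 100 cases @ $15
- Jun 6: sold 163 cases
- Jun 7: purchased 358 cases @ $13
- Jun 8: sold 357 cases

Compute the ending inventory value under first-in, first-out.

Jun 4, 201 sold [FIFO — oldest first]: 201 @ $18 = $3,618
Jun 6, 163 sold [FIFO — oldest first]: 92 @ $18 + 48 @ $17 + 23 @ $15 = $2,817
Jun 8, 357 sold [FIFO — oldest first]: 77 @ $15 + 280 @ $13 = $4,795
Total COGS = $3,618 + $2,817 + $4,795 = $11,230
Ending inventory: 78 @ $13 = $1,014

Ending inventory = $1,014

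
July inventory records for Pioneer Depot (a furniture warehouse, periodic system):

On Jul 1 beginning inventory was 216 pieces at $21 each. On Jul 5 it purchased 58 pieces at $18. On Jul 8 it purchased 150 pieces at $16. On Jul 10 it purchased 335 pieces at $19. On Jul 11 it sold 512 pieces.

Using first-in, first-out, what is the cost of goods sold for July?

Jul 11, 512 sold [FIFO — oldest first]: 216 @ $21 + 58 @ $18 + 150 @ $16 + 88 @ $19 = $9,652
Ending inventory: 247 @ $19 = $4,693
Check: goods available $14,345 = COGS $9,652 + ending $4,693

COGS = $9,652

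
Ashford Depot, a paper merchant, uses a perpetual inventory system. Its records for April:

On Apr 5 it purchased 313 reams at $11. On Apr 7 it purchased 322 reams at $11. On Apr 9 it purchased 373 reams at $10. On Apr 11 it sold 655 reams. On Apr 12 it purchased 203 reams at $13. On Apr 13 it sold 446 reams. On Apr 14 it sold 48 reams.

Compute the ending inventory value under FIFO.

Ending inventory = $806

Apr 11, 655 sold [FIFO — oldest first]: 313 @ $11 + 322 @ $11 + 20 @ $10 = $7,185
Apr 13, 446 sold [FIFO — oldest first]: 353 @ $10 + 93 @ $13 = $4,739
Apr 14, 48 sold [FIFO — oldest first]: 48 @ $13 = $624
Total COGS = $7,185 + $4,739 + $624 = $12,548
Ending inventory: 62 @ $13 = $806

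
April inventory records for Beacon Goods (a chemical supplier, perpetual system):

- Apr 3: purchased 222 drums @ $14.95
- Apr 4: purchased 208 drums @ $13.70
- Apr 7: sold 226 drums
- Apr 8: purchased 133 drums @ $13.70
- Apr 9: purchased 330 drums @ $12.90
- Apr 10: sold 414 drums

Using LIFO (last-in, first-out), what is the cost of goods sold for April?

Apr 7, 226 sold [LIFO — newest first]: 208 @ $13.70 + 18 @ $14.95 = $3,118.70
Apr 10, 414 sold [LIFO — newest first]: 330 @ $12.90 + 84 @ $13.70 = $5,407.80
Total COGS = $3,118.70 + $5,407.80 = $8,526.50
Ending inventory: 204 @ $14.95 + 49 @ $13.70 = $3,721.10

COGS = $8,526.50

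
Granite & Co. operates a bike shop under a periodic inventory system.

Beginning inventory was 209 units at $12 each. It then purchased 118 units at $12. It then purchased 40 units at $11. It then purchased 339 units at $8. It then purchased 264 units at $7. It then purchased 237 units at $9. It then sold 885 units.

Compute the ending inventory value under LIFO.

Sale 1 (885) [LIFO — newest first]: 237 @ $9 + 264 @ $7 + 339 @ $8 + 40 @ $11 + 5 @ $12 = $7,193
Ending inventory: 209 @ $12 + 113 @ $12 = $3,864

Ending inventory = $3,864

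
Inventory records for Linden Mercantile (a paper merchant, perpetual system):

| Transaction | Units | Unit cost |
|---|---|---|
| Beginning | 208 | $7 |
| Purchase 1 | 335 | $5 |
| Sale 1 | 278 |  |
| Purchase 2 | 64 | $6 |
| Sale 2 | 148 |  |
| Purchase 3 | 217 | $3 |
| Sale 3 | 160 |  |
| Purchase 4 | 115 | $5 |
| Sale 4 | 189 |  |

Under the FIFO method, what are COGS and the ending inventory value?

COGS = $4,019; ending inventory = $722

Sale 1 (278) [FIFO — oldest first]: 208 @ $7 + 70 @ $5 = $1,806
Sale 2 (148) [FIFO — oldest first]: 148 @ $5 = $740
Sale 3 (160) [FIFO — oldest first]: 117 @ $5 + 43 @ $6 = $843
Sale 4 (189) [FIFO — oldest first]: 21 @ $6 + 168 @ $3 = $630
Total COGS = $1,806 + $740 + $843 + $630 = $4,019
Ending inventory: 49 @ $3 + 115 @ $5 = $722
Check: goods available $4,741 = COGS $4,019 + ending $722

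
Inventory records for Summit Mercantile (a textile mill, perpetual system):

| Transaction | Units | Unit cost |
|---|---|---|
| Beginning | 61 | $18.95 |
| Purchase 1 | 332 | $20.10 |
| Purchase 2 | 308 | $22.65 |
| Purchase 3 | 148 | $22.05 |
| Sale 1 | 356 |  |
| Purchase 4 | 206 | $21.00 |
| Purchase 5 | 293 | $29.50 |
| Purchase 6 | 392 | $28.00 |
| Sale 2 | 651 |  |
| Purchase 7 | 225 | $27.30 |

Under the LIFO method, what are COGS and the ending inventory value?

Sale 1 (356) [LIFO — newest first]: 148 @ $22.05 + 208 @ $22.65 = $7,974.60
Sale 2 (651) [LIFO — newest first]: 392 @ $28.00 + 259 @ $29.50 = $18,616.50
Total COGS = $7,974.60 + $18,616.50 = $26,591.10
Ending inventory: 61 @ $18.95 + 332 @ $20.10 + 100 @ $22.65 + 206 @ $21.00 + 34 @ $29.50 + 225 @ $27.30 = $21,565.65

COGS = $26,591.10; ending inventory = $21,565.65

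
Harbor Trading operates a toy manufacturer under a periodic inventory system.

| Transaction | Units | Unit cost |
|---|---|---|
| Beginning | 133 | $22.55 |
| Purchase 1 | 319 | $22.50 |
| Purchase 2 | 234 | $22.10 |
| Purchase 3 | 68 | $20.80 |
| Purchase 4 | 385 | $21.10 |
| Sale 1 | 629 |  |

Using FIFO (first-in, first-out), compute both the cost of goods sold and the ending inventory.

COGS = $14,088.35; ending inventory = $10,797.60

Sale 1 (629) [FIFO — oldest first]: 133 @ $22.55 + 319 @ $22.50 + 177 @ $22.10 = $14,088.35
Ending inventory: 57 @ $22.10 + 68 @ $20.80 + 385 @ $21.10 = $10,797.60
Check: goods available $24,885.95 = COGS $14,088.35 + ending $10,797.60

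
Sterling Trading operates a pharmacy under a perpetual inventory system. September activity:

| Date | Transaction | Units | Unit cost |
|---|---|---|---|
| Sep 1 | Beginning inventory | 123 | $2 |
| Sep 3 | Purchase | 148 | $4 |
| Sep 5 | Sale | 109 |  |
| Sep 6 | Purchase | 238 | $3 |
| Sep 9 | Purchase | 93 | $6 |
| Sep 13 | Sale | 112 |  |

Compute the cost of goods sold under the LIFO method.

COGS = $1,051

Sep 5, 109 sold [LIFO — newest first]: 109 @ $4 = $436
Sep 13, 112 sold [LIFO — newest first]: 93 @ $6 + 19 @ $3 = $615
Total COGS = $436 + $615 = $1,051
Ending inventory: 123 @ $2 + 39 @ $4 + 219 @ $3 = $1,059
Check: goods available $2,110 = COGS $1,051 + ending $1,059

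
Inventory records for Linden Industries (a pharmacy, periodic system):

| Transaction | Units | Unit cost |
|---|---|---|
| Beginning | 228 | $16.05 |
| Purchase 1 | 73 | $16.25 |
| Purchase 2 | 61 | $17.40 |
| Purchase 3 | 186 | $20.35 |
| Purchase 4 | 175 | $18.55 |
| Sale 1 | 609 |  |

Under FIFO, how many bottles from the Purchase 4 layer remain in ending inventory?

Sale 1 (609) [FIFO — oldest first]: 228 @ $16.05 + 73 @ $16.25 + 61 @ $17.40 + 186 @ $20.35 + 61 @ $18.55 = $10,823.70
Ending inventory: 114 @ $18.55 = $2,114.70

114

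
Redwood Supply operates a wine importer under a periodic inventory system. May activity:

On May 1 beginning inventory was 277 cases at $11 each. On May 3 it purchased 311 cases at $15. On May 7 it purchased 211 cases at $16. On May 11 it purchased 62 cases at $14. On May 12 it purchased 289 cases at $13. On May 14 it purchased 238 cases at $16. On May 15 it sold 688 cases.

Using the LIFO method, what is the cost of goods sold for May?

COGS = $10,017

May 15, 688 sold [LIFO — newest first]: 238 @ $16 + 289 @ $13 + 62 @ $14 + 99 @ $16 = $10,017
Ending inventory: 277 @ $11 + 311 @ $15 + 112 @ $16 = $9,504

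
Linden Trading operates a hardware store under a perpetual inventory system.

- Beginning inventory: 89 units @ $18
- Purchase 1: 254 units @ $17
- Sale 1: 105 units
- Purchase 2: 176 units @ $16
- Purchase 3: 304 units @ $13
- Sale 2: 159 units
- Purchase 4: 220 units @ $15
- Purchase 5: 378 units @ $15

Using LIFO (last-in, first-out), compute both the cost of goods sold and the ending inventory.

Sale 1 (105) [LIFO — newest first]: 105 @ $17 = $1,785
Sale 2 (159) [LIFO — newest first]: 159 @ $13 = $2,067
Total COGS = $1,785 + $2,067 = $3,852
Ending inventory: 89 @ $18 + 149 @ $17 + 176 @ $16 + 145 @ $13 + 220 @ $15 + 378 @ $15 = $17,806

COGS = $3,852; ending inventory = $17,806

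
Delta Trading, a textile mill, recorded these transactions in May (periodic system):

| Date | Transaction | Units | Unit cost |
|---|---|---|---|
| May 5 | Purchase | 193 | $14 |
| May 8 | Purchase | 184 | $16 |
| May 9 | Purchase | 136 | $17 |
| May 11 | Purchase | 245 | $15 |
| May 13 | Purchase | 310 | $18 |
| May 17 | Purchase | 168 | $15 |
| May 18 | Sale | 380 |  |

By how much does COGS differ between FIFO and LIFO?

$639

FIFO COGS: 193 @ $14 + 184 @ $16 + 3 @ $17 = $5,697
LIFO COGS: 168 @ $15 + 212 @ $18 = $6,336
Difference = |$5,697 − $6,336| = $639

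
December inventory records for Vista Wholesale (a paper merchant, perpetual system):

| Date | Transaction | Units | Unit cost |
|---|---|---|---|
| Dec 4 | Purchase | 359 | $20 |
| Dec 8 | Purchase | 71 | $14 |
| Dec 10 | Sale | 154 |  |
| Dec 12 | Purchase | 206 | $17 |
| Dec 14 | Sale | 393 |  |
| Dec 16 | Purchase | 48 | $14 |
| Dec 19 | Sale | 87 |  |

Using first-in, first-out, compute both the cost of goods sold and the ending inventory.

COGS = $11,642; ending inventory = $706

Dec 10, 154 sold [FIFO — oldest first]: 154 @ $20 = $3,080
Dec 14, 393 sold [FIFO — oldest first]: 205 @ $20 + 71 @ $14 + 117 @ $17 = $7,083
Dec 19, 87 sold [FIFO — oldest first]: 87 @ $17 = $1,479
Total COGS = $3,080 + $7,083 + $1,479 = $11,642
Ending inventory: 2 @ $17 + 48 @ $14 = $706
Check: goods available $12,348 = COGS $11,642 + ending $706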